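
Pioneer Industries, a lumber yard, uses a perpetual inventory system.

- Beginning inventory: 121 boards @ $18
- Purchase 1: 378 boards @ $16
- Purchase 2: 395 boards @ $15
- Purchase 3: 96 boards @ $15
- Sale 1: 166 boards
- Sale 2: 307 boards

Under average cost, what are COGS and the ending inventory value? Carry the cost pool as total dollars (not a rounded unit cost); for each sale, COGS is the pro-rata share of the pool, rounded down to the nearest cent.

COGS = $7,449.02; ending inventory = $8,141.98

After Beginning: 121 on hand, pool $2,178.00 (≈ $18.0000 each)
After Purchase 1: 499 on hand, pool $8,226.00 (≈ $16.4850 each)
After Purchase 2: 894 on hand, pool $14,151.00 (≈ $15.8289 each)
After Purchase 3: 990 on hand, pool $15,591.00 (≈ $15.7485 each)
Sale 1, sell 166: 166/990 × $15,591.00 → $2,614.24
Sale 2, sell 307: 307/824 × $12,976.76 → $4,834.78
Total COGS = $2,614.24 + $4,834.78 = $7,449.02
Ending inventory (cost pool remaining) = $8,141.98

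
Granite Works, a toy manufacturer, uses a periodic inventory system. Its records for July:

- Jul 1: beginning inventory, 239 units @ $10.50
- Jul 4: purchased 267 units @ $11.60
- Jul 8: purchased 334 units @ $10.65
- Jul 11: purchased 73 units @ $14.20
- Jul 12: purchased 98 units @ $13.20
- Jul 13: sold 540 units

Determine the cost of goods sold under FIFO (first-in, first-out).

Jul 13, 540 sold [FIFO — oldest first]: 239 @ $10.50 + 267 @ $11.60 + 34 @ $10.65 = $5,968.80
Ending inventory: 300 @ $10.65 + 73 @ $14.20 + 98 @ $13.20 = $5,525.20
Check: goods available $11,494.00 = COGS $5,968.80 + ending $5,525.20

COGS = $5,968.80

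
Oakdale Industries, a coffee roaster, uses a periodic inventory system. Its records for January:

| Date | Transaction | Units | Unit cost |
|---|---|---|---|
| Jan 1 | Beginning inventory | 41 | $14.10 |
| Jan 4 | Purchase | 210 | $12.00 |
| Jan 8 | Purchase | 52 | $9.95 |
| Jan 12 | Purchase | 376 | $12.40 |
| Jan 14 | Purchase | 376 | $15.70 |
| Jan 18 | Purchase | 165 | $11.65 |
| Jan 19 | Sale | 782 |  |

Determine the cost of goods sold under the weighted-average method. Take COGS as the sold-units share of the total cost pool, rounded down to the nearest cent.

Jan 19, sell 782: 782/1220 × $16,103.35 → $10,321.98
Ending inventory (cost pool remaining) = $5,781.37
Check: goods available $16,103.35 = COGS $10,321.98 + ending $5,781.37

COGS = $10,321.98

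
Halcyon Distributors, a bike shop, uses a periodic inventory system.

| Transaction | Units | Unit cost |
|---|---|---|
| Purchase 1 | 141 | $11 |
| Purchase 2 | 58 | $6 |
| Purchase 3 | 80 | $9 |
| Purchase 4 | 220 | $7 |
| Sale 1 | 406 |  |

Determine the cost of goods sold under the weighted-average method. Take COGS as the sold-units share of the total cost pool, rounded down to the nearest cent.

Sale 1, sell 406: 406/499 × $4,159.00 → $3,383.87
Ending inventory (cost pool remaining) = $775.13

COGS = $3,383.87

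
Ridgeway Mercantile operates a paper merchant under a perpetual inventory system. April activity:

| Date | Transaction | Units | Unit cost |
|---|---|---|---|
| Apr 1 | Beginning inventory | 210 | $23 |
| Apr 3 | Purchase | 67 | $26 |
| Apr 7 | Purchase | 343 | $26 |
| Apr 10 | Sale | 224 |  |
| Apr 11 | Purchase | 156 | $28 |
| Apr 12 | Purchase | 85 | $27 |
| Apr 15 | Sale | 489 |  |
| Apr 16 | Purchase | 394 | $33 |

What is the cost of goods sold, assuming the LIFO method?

Apr 10, 224 sold [LIFO — newest first]: 224 @ $26 = $5,824
Apr 15, 489 sold [LIFO — newest first]: 85 @ $27 + 156 @ $28 + 119 @ $26 + 67 @ $26 + 62 @ $23 = $12,925
Total COGS = $5,824 + $12,925 = $18,749
Ending inventory: 148 @ $23 + 394 @ $33 = $16,406

COGS = $18,749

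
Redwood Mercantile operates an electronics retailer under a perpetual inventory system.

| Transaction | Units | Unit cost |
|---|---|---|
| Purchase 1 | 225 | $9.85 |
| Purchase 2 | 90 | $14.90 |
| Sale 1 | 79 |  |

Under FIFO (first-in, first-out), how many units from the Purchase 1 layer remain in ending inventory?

Sale 1 (79) [FIFO — oldest first]: 79 @ $9.85 = $778.15
Ending inventory: 146 @ $9.85 + 90 @ $14.90 = $2,779.10
Check: goods available $3,557.25 = COGS $778.15 + ending $2,779.10

146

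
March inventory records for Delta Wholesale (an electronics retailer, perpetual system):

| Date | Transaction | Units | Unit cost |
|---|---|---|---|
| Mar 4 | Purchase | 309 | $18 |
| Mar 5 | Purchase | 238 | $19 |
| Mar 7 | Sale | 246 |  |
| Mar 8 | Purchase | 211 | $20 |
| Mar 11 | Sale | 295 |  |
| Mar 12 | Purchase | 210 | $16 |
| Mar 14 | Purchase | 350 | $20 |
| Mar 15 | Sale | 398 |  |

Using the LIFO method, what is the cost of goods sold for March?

COGS = $18,166

Mar 7, 246 sold [LIFO — newest first]: 238 @ $19 + 8 @ $18 = $4,666
Mar 11, 295 sold [LIFO — newest first]: 211 @ $20 + 84 @ $18 = $5,732
Mar 15, 398 sold [LIFO — newest first]: 350 @ $20 + 48 @ $16 = $7,768
Total COGS = $4,666 + $5,732 + $7,768 = $18,166
Ending inventory: 217 @ $18 + 162 @ $16 = $6,498
Check: goods available $24,664 = COGS $18,166 + ending $6,498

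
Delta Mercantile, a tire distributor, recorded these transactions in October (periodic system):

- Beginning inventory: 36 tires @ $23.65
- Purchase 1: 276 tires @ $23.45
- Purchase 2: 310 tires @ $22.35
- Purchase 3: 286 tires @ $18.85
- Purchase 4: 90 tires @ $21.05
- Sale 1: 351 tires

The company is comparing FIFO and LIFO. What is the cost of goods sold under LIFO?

COGS = $6,814.35

FIFO COGS: 36 @ $23.65 + 276 @ $23.45 + 39 @ $22.35 = $8,195.25
LIFO COGS: 90 @ $21.05 + 261 @ $18.85 = $6,814.35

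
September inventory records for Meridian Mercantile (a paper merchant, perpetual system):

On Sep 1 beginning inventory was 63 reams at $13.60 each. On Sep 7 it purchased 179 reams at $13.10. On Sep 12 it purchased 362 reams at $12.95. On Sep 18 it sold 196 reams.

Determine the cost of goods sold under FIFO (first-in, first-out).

Sep 18, 196 sold [FIFO — oldest first]: 63 @ $13.60 + 133 @ $13.10 = $2,599.10
Ending inventory: 46 @ $13.10 + 362 @ $12.95 = $5,290.50

COGS = $2,599.10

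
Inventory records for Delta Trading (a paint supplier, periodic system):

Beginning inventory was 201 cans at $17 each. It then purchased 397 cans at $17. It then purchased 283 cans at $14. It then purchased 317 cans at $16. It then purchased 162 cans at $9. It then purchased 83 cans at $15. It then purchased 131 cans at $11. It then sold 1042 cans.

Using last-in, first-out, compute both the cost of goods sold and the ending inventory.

Sale 1 (1042) [LIFO — newest first]: 131 @ $11 + 83 @ $15 + 162 @ $9 + 317 @ $16 + 283 @ $14 + 66 @ $17 = $14,300
Ending inventory: 201 @ $17 + 331 @ $17 = $9,044

COGS = $14,300; ending inventory = $9,044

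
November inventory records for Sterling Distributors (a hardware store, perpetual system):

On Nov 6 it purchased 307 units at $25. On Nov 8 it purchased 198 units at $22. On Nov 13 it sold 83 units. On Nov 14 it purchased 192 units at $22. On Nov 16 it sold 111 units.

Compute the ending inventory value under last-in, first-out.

Nov 13, 83 sold [LIFO — newest first]: 83 @ $22 = $1,826
Nov 16, 111 sold [LIFO — newest first]: 111 @ $22 = $2,442
Total COGS = $1,826 + $2,442 = $4,268
Ending inventory: 307 @ $25 + 115 @ $22 + 81 @ $22 = $11,987

Ending inventory = $11,987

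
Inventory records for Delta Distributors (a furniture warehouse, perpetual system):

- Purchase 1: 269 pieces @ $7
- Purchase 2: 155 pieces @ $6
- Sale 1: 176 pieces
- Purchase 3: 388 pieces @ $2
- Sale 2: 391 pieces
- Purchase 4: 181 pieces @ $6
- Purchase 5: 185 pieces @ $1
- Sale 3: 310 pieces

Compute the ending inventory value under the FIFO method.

Ending inventory = $881

Sale 1 (176) [FIFO — oldest first]: 176 @ $7 = $1,232
Sale 2 (391) [FIFO — oldest first]: 93 @ $7 + 155 @ $6 + 143 @ $2 = $1,867
Sale 3 (310) [FIFO — oldest first]: 245 @ $2 + 65 @ $6 = $880
Total COGS = $1,232 + $1,867 + $880 = $3,979
Ending inventory: 116 @ $6 + 185 @ $1 = $881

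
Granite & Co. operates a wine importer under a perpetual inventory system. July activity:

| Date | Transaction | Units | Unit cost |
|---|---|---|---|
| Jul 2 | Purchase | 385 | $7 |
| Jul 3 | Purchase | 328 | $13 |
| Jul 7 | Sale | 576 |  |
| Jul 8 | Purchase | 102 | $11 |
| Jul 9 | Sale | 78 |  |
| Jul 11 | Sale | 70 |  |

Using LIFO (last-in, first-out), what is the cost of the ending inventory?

Ending inventory = $637

Jul 7, 576 sold [LIFO — newest first]: 328 @ $13 + 248 @ $7 = $6,000
Jul 9, 78 sold [LIFO — newest first]: 78 @ $11 = $858
Jul 11, 70 sold [LIFO — newest first]: 24 @ $11 + 46 @ $7 = $586
Total COGS = $6,000 + $858 + $586 = $7,444
Ending inventory: 91 @ $7 = $637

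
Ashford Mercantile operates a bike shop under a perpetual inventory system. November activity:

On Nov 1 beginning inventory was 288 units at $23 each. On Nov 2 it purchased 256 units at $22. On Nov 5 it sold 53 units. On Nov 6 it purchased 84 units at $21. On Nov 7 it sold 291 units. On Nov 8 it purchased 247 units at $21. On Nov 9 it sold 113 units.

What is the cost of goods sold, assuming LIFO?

Nov 5, 53 sold [LIFO — newest first]: 53 @ $22 = $1,166
Nov 7, 291 sold [LIFO — newest first]: 84 @ $21 + 203 @ $22 + 4 @ $23 = $6,322
Nov 9, 113 sold [LIFO — newest first]: 113 @ $21 = $2,373
Total COGS = $1,166 + $6,322 + $2,373 = $9,861
Ending inventory: 284 @ $23 + 134 @ $21 = $9,346
Check: goods available $19,207 = COGS $9,861 + ending $9,346

COGS = $9,861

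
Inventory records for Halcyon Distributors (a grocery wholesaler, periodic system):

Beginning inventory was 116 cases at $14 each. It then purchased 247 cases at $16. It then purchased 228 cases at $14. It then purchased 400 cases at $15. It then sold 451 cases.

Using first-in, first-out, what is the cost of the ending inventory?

Ending inventory = $7,960

Sale 1 (451) [FIFO — oldest first]: 116 @ $14 + 247 @ $16 + 88 @ $14 = $6,808
Ending inventory: 140 @ $14 + 400 @ $15 = $7,960
Check: goods available $14,768 = COGS $6,808 + ending $7,960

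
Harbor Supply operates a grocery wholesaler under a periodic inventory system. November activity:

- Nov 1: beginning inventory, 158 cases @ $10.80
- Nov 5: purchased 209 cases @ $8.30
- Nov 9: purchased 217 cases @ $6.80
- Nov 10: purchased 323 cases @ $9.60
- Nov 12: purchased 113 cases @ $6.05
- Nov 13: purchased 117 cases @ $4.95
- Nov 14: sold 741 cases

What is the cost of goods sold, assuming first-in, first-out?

COGS = $6,423.90

Nov 14, 741 sold [FIFO — oldest first]: 158 @ $10.80 + 209 @ $8.30 + 217 @ $6.80 + 157 @ $9.60 = $6,423.90
Ending inventory: 166 @ $9.60 + 113 @ $6.05 + 117 @ $4.95 = $2,856.40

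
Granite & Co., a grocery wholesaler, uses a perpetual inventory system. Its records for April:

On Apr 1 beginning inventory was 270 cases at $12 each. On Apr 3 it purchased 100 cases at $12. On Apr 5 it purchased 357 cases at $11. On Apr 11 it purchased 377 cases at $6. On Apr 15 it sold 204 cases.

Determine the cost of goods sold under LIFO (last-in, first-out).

Apr 15, 204 sold [LIFO — newest first]: 204 @ $6 = $1,224
Ending inventory: 270 @ $12 + 100 @ $12 + 357 @ $11 + 173 @ $6 = $9,405

COGS = $1,224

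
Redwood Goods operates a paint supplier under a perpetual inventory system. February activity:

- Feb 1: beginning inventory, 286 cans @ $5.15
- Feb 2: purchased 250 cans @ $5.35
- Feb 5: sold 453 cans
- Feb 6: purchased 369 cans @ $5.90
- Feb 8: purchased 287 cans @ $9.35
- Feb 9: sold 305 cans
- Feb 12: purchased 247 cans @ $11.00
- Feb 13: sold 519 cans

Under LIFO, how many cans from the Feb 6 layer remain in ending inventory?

79

Feb 5, 453 sold [LIFO — newest first]: 250 @ $5.35 + 203 @ $5.15 = $2,382.95
Feb 9, 305 sold [LIFO — newest first]: 287 @ $9.35 + 18 @ $5.90 = $2,789.65
Feb 13, 519 sold [LIFO — newest first]: 247 @ $11.00 + 272 @ $5.90 = $4,321.80
Total COGS = $2,382.95 + $2,789.65 + $4,321.80 = $9,494.40
Ending inventory: 83 @ $5.15 + 79 @ $5.90 = $893.55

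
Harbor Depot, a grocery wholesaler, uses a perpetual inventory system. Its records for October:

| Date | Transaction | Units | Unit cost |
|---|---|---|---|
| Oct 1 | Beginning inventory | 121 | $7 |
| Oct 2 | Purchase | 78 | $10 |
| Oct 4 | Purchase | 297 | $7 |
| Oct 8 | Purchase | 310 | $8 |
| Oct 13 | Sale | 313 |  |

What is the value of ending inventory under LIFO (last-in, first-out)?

Ending inventory = $3,685

Oct 13, 313 sold [LIFO — newest first]: 310 @ $8 + 3 @ $7 = $2,501
Ending inventory: 121 @ $7 + 78 @ $10 + 294 @ $7 = $3,685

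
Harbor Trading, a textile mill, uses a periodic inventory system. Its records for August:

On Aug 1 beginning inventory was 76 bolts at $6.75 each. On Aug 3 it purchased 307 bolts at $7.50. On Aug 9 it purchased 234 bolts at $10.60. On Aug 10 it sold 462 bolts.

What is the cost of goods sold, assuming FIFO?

Aug 10, 462 sold [FIFO — oldest first]: 76 @ $6.75 + 307 @ $7.50 + 79 @ $10.60 = $3,652.90
Ending inventory: 155 @ $10.60 = $1,643.00

COGS = $3,652.90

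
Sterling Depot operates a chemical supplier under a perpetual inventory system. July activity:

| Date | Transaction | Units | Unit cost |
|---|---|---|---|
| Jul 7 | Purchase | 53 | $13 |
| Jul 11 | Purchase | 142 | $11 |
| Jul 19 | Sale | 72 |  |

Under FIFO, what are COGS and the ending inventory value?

Jul 19, 72 sold [FIFO — oldest first]: 53 @ $13 + 19 @ $11 = $898
Ending inventory: 123 @ $11 = $1,353
Check: goods available $2,251 = COGS $898 + ending $1,353

COGS = $898; ending inventory = $1,353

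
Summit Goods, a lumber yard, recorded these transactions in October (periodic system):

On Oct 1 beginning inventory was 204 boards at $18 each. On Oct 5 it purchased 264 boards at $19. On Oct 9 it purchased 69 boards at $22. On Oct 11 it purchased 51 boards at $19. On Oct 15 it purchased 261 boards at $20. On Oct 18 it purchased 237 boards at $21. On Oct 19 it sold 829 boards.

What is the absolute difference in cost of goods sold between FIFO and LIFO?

FIFO COGS: 204 @ $18 + 264 @ $19 + 69 @ $22 + 51 @ $19 + 241 @ $20 = $15,995
LIFO COGS: 237 @ $21 + 261 @ $20 + 51 @ $19 + 69 @ $22 + 211 @ $19 = $16,693
Difference = |$15,995 − $16,693| = $698

$698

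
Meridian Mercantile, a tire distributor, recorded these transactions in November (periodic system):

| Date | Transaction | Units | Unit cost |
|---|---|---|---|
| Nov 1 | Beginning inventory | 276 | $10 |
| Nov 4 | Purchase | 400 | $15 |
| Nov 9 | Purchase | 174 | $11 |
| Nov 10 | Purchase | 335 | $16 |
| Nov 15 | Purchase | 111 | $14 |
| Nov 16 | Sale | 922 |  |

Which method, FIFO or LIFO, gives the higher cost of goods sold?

FIFO COGS: 276 @ $10 + 400 @ $15 + 174 @ $11 + 72 @ $16 = $11,826
LIFO COGS: 111 @ $14 + 335 @ $16 + 174 @ $11 + 302 @ $15 = $13,358

LIFO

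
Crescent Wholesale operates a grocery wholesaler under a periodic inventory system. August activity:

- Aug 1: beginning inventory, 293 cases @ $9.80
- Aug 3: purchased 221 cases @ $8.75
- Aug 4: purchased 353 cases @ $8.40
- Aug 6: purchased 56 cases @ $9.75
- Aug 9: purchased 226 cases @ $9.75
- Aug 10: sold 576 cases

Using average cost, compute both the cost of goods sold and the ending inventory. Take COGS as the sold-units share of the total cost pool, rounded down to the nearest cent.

COGS = $5,273.65; ending inventory = $5,246.20

Aug 10, sell 576: 576/1149 × $10,519.85 → $5,273.65
Ending inventory (cost pool remaining) = $5,246.20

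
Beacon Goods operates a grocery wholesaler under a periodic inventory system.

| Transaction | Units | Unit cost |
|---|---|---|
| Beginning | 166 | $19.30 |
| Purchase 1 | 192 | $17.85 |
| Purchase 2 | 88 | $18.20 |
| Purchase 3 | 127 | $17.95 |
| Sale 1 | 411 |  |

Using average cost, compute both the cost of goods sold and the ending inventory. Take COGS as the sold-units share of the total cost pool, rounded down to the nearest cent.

COGS = $7,540.20; ending inventory = $2,972.05

Sale 1, sell 411: 411/573 × $10,512.25 → $7,540.20
Ending inventory (cost pool remaining) = $2,972.05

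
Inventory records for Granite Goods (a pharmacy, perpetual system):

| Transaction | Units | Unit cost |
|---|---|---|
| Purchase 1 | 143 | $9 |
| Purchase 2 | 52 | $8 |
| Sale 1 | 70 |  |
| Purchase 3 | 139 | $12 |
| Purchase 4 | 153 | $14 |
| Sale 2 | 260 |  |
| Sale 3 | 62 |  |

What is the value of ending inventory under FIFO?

Sale 1 (70) [FIFO — oldest first]: 70 @ $9 = $630
Sale 2 (260) [FIFO — oldest first]: 73 @ $9 + 52 @ $8 + 135 @ $12 = $2,693
Sale 3 (62) [FIFO — oldest first]: 4 @ $12 + 58 @ $14 = $860
Total COGS = $630 + $2,693 + $860 = $4,183
Ending inventory: 95 @ $14 = $1,330
Check: goods available $5,513 = COGS $4,183 + ending $1,330

Ending inventory = $1,330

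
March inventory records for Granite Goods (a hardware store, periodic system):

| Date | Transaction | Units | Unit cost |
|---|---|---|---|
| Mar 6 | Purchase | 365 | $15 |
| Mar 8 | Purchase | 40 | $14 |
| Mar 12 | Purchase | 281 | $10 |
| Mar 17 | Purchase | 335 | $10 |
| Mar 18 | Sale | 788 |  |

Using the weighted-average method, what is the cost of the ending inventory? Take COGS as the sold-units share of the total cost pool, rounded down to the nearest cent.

Ending inventory = $2,783.00

Mar 18, sell 788: 788/1021 × $12,195.00 → $9,412.00
Ending inventory (cost pool remaining) = $2,783.00
Check: goods available $12,195.00 = COGS $9,412.00 + ending $2,783.00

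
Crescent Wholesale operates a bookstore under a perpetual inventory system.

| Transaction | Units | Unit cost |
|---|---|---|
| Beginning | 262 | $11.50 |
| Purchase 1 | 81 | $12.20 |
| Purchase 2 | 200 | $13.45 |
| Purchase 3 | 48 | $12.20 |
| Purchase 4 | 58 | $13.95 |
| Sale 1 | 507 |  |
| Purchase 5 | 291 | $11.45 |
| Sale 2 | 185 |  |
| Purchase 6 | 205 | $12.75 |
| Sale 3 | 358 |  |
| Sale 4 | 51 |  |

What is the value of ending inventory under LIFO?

Ending inventory = $506.00

Sale 1 (507) [LIFO — newest first]: 58 @ $13.95 + 48 @ $12.20 + 200 @ $13.45 + 81 @ $12.20 + 120 @ $11.50 = $6,452.90
Sale 2 (185) [LIFO — newest first]: 185 @ $11.45 = $2,118.25
Sale 3 (358) [LIFO — newest first]: 205 @ $12.75 + 106 @ $11.45 + 47 @ $11.50 = $4,367.95
Sale 4 (51) [LIFO — newest first]: 51 @ $11.50 = $586.50
Total COGS = $6,452.90 + $2,118.25 + $4,367.95 + $586.50 = $13,525.60
Ending inventory: 44 @ $11.50 = $506.00
Check: goods available $14,031.60 = COGS $13,525.60 + ending $506.00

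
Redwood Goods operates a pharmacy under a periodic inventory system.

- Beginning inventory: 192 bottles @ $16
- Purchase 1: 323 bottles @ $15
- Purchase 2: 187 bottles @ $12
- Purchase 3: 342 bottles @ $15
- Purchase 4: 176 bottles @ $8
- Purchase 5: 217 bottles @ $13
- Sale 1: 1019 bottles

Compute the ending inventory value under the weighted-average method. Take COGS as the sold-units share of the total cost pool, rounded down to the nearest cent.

Ending inventory = $5,678.06

Sale 1, sell 1019: 1019/1437 × $19,520.00 → $13,841.94
Ending inventory (cost pool remaining) = $5,678.06
Check: goods available $19,520.00 = COGS $13,841.94 + ending $5,678.06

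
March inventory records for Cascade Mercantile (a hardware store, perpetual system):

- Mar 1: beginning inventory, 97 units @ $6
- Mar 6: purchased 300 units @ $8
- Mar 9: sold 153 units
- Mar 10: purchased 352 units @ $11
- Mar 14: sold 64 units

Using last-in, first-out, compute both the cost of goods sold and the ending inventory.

Mar 9, 153 sold [LIFO — newest first]: 153 @ $8 = $1,224
Mar 14, 64 sold [LIFO — newest first]: 64 @ $11 = $704
Total COGS = $1,224 + $704 = $1,928
Ending inventory: 97 @ $6 + 147 @ $8 + 288 @ $11 = $4,926

COGS = $1,928; ending inventory = $4,926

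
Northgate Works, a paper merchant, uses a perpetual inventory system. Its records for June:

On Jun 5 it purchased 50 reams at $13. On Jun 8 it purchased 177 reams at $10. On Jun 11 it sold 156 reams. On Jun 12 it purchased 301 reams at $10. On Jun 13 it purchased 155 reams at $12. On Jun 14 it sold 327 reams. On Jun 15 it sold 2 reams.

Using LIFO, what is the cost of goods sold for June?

Jun 11, 156 sold [LIFO — newest first]: 156 @ $10 = $1,560
Jun 14, 327 sold [LIFO — newest first]: 155 @ $12 + 172 @ $10 = $3,580
Jun 15, 2 sold [LIFO — newest first]: 2 @ $10 = $20
Total COGS = $1,560 + $3,580 + $20 = $5,160
Ending inventory: 50 @ $13 + 21 @ $10 + 127 @ $10 = $2,130

COGS = $5,160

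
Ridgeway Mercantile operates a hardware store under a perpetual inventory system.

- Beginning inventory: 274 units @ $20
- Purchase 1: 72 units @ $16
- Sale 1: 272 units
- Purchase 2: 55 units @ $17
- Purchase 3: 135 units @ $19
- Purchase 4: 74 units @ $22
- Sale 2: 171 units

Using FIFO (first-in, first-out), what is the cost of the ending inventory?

Ending inventory = $3,395

Sale 1 (272) [FIFO — oldest first]: 272 @ $20 = $5,440
Sale 2 (171) [FIFO — oldest first]: 2 @ $20 + 72 @ $16 + 55 @ $17 + 42 @ $19 = $2,925
Total COGS = $5,440 + $2,925 = $8,365
Ending inventory: 93 @ $19 + 74 @ $22 = $3,395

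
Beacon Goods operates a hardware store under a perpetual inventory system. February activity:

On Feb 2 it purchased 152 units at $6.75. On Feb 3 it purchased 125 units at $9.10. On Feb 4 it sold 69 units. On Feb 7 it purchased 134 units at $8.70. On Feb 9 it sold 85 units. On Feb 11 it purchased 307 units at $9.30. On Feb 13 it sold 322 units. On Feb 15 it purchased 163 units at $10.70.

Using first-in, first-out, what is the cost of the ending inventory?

Feb 4, 69 sold [FIFO — oldest first]: 69 @ $6.75 = $465.75
Feb 9, 85 sold [FIFO — oldest first]: 83 @ $6.75 + 2 @ $9.10 = $578.45
Feb 13, 322 sold [FIFO — oldest first]: 123 @ $9.10 + 134 @ $8.70 + 65 @ $9.30 = $2,889.60
Total COGS = $465.75 + $578.45 + $2,889.60 = $3,933.80
Ending inventory: 242 @ $9.30 + 163 @ $10.70 = $3,994.70

Ending inventory = $3,994.70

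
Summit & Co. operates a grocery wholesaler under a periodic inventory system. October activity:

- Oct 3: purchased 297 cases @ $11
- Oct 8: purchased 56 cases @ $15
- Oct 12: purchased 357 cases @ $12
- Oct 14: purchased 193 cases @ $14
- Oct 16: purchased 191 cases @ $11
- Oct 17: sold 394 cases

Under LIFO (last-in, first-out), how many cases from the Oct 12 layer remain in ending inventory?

Oct 17, 394 sold [LIFO — newest first]: 191 @ $11 + 193 @ $14 + 10 @ $12 = $4,923
Ending inventory: 297 @ $11 + 56 @ $15 + 347 @ $12 = $8,271

347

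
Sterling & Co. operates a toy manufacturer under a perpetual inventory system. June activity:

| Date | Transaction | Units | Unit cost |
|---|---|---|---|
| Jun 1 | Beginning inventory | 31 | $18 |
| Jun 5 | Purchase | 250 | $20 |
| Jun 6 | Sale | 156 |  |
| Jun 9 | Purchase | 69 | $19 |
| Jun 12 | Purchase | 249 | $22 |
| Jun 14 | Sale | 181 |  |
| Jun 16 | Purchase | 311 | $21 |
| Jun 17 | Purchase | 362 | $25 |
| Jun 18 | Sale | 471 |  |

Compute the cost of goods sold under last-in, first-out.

COGS = $18,441

Jun 6, 156 sold [LIFO — newest first]: 156 @ $20 = $3,120
Jun 14, 181 sold [LIFO — newest first]: 181 @ $22 = $3,982
Jun 18, 471 sold [LIFO — newest first]: 362 @ $25 + 109 @ $21 = $11,339
Total COGS = $3,120 + $3,982 + $11,339 = $18,441
Ending inventory: 31 @ $18 + 94 @ $20 + 69 @ $19 + 68 @ $22 + 202 @ $21 = $9,487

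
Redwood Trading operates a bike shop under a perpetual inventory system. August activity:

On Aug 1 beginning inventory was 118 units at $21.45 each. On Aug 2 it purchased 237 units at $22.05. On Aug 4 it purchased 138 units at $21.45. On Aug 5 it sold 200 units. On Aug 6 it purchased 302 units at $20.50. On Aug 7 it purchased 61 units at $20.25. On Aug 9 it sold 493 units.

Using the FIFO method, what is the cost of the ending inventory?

Aug 5, 200 sold [FIFO — oldest first]: 118 @ $21.45 + 82 @ $22.05 = $4,339.20
Aug 9, 493 sold [FIFO — oldest first]: 155 @ $22.05 + 138 @ $21.45 + 200 @ $20.50 = $10,477.85
Total COGS = $4,339.20 + $10,477.85 = $14,817.05
Ending inventory: 102 @ $20.50 + 61 @ $20.25 = $3,326.25
Check: goods available $18,143.30 = COGS $14,817.05 + ending $3,326.25

Ending inventory = $3,326.25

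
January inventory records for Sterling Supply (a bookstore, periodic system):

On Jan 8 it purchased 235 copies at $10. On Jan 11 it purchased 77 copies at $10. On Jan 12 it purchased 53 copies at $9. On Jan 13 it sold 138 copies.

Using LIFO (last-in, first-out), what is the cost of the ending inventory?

Jan 13, 138 sold [LIFO — newest first]: 53 @ $9 + 77 @ $10 + 8 @ $10 = $1,327
Ending inventory: 227 @ $10 = $2,270

Ending inventory = $2,270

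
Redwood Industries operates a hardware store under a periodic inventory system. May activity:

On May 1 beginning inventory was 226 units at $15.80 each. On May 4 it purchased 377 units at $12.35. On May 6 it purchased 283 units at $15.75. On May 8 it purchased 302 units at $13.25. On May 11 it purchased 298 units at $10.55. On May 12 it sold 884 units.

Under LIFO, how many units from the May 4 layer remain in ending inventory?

May 12, 884 sold [LIFO — newest first]: 298 @ $10.55 + 302 @ $13.25 + 283 @ $15.75 + 1 @ $12.35 = $11,615.00
Ending inventory: 226 @ $15.80 + 376 @ $12.35 = $8,214.40
Check: goods available $19,829.40 = COGS $11,615.00 + ending $8,214.40

376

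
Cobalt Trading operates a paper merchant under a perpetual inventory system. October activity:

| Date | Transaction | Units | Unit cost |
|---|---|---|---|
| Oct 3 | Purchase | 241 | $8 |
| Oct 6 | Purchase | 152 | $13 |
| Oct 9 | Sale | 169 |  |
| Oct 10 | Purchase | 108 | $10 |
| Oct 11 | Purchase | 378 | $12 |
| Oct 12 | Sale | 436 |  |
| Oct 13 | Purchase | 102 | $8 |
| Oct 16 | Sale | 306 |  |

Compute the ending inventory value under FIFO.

Oct 9, 169 sold [FIFO — oldest first]: 169 @ $8 = $1,352
Oct 12, 436 sold [FIFO — oldest first]: 72 @ $8 + 152 @ $13 + 108 @ $10 + 104 @ $12 = $4,880
Oct 16, 306 sold [FIFO — oldest first]: 274 @ $12 + 32 @ $8 = $3,544
Total COGS = $1,352 + $4,880 + $3,544 = $9,776
Ending inventory: 70 @ $8 = $560

Ending inventory = $560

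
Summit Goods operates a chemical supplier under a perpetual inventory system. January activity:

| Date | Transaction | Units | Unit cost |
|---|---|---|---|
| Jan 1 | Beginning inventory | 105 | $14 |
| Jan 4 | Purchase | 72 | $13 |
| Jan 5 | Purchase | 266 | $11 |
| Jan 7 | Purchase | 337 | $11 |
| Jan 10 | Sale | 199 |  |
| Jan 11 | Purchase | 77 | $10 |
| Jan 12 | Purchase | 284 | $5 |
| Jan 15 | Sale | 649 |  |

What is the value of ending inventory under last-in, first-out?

Ending inventory = $3,682

Jan 10, 199 sold [LIFO — newest first]: 199 @ $11 = $2,189
Jan 15, 649 sold [LIFO — newest first]: 284 @ $5 + 77 @ $10 + 138 @ $11 + 150 @ $11 = $5,358
Total COGS = $2,189 + $5,358 = $7,547
Ending inventory: 105 @ $14 + 72 @ $13 + 116 @ $11 = $3,682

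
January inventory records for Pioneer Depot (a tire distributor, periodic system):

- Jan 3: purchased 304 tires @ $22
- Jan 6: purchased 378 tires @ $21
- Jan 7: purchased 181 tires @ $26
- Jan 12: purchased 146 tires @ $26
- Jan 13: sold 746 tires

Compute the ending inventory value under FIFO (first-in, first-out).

Ending inventory = $6,838

Jan 13, 746 sold [FIFO — oldest first]: 304 @ $22 + 378 @ $21 + 64 @ $26 = $16,290
Ending inventory: 117 @ $26 + 146 @ $26 = $6,838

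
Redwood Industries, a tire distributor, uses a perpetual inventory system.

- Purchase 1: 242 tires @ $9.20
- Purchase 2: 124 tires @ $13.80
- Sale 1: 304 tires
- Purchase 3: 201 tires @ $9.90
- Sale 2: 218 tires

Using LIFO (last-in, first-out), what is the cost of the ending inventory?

Sale 1 (304) [LIFO — newest first]: 124 @ $13.80 + 180 @ $9.20 = $3,367.20
Sale 2 (218) [LIFO — newest first]: 201 @ $9.90 + 17 @ $9.20 = $2,146.30
Total COGS = $3,367.20 + $2,146.30 = $5,513.50
Ending inventory: 45 @ $9.20 = $414.00
Check: goods available $5,927.50 = COGS $5,513.50 + ending $414.00

Ending inventory = $414.00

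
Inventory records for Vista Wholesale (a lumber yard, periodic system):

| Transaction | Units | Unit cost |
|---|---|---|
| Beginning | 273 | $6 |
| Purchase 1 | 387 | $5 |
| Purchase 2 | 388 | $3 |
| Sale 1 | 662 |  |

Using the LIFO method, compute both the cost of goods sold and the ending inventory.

Sale 1 (662) [LIFO — newest first]: 388 @ $3 + 274 @ $5 = $2,534
Ending inventory: 273 @ $6 + 113 @ $5 = $2,203

COGS = $2,534; ending inventory = $2,203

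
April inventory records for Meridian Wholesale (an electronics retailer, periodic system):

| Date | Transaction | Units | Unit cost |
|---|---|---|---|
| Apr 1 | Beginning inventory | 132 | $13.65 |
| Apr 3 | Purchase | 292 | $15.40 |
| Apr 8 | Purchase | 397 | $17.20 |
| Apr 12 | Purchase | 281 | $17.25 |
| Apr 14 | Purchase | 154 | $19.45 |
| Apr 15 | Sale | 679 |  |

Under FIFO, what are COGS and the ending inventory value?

COGS = $10,684.60; ending inventory = $10,284.95

Apr 15, 679 sold [FIFO — oldest first]: 132 @ $13.65 + 292 @ $15.40 + 255 @ $17.20 = $10,684.60
Ending inventory: 142 @ $17.20 + 281 @ $17.25 + 154 @ $19.45 = $10,284.95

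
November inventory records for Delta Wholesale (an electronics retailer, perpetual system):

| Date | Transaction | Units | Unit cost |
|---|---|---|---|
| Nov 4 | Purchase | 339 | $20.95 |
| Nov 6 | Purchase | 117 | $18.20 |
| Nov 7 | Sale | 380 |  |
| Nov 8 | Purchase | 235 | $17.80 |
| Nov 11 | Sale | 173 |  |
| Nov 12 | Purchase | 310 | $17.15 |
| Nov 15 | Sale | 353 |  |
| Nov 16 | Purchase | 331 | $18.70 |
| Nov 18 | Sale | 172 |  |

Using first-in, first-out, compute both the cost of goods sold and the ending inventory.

COGS = $20,170.85; ending inventory = $4,749.80

Nov 7, 380 sold [FIFO — oldest first]: 339 @ $20.95 + 41 @ $18.20 = $7,848.25
Nov 11, 173 sold [FIFO — oldest first]: 76 @ $18.20 + 97 @ $17.80 = $3,109.80
Nov 15, 353 sold [FIFO — oldest first]: 138 @ $17.80 + 215 @ $17.15 = $6,143.65
Nov 18, 172 sold [FIFO — oldest first]: 95 @ $17.15 + 77 @ $18.70 = $3,069.15
Total COGS = $7,848.25 + $3,109.80 + $6,143.65 + $3,069.15 = $20,170.85
Ending inventory: 254 @ $18.70 = $4,749.80
Check: goods available $24,920.65 = COGS $20,170.85 + ending $4,749.80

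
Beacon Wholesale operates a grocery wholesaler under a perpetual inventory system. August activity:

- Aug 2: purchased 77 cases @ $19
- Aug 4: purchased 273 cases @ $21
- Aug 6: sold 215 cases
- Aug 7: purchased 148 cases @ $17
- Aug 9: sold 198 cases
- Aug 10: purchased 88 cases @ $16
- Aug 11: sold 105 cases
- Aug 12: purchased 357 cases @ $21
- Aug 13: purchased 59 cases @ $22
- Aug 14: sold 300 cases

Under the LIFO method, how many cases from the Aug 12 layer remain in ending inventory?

Aug 6, 215 sold [LIFO — newest first]: 215 @ $21 = $4,515
Aug 9, 198 sold [LIFO — newest first]: 148 @ $17 + 50 @ $21 = $3,566
Aug 11, 105 sold [LIFO — newest first]: 88 @ $16 + 8 @ $21 + 9 @ $19 = $1,747
Aug 14, 300 sold [LIFO — newest first]: 59 @ $22 + 241 @ $21 = $6,359
Total COGS = $4,515 + $3,566 + $1,747 + $6,359 = $16,187
Ending inventory: 68 @ $19 + 116 @ $21 = $3,728

116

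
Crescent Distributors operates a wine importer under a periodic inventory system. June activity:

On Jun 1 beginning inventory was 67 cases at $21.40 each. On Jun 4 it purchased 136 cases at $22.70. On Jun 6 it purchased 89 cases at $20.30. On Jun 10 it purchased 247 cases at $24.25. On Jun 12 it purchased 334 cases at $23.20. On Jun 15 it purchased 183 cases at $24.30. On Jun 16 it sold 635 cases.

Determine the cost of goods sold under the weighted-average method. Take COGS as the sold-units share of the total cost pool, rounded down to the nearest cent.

COGS = $14,740.38

Jun 16, sell 635: 635/1056 × $24,513.15 → $14,740.38
Ending inventory (cost pool remaining) = $9,772.77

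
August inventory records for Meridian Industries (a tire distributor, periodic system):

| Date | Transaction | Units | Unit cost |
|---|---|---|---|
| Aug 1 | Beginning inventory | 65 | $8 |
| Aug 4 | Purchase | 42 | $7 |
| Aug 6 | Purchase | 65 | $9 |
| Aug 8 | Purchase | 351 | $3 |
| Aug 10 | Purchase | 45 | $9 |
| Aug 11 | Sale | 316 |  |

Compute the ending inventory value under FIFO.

Aug 11, 316 sold [FIFO — oldest first]: 65 @ $8 + 42 @ $7 + 65 @ $9 + 144 @ $3 = $1,831
Ending inventory: 207 @ $3 + 45 @ $9 = $1,026

Ending inventory = $1,026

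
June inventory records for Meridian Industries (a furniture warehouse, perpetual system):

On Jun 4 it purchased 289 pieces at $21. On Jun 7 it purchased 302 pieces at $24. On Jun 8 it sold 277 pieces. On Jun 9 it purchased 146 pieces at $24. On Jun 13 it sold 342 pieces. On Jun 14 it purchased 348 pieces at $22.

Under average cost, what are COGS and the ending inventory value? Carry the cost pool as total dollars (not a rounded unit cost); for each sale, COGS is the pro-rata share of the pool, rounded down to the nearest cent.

COGS = $14,107.16; ending inventory = $10,369.84

After Jun 4: 289 on hand, pool $6,069.00 (≈ $21.0000 each)
After Jun 7: 591 on hand, pool $13,317.00 (≈ $22.5330 each)
Jun 8, sell 277: 277/591 × $13,317.00 → $6,241.63
After Jun 9: 460 on hand, pool $10,579.37 (≈ $22.9986 each)
Jun 13, sell 342: 342/460 × $10,579.37 → $7,865.53
After Jun 14: 466 on hand, pool $10,369.84 (≈ $22.2529 each)
Total COGS = $6,241.63 + $7,865.53 = $14,107.16
Ending inventory (cost pool remaining) = $10,369.84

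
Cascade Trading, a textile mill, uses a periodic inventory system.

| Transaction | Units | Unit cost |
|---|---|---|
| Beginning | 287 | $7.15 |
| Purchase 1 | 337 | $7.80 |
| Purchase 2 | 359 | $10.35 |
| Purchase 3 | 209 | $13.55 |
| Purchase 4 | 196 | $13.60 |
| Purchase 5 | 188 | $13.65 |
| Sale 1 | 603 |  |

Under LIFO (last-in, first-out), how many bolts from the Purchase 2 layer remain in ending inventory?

349

Sale 1 (603) [LIFO — newest first]: 188 @ $13.65 + 196 @ $13.60 + 209 @ $13.55 + 10 @ $10.35 = $8,167.25
Ending inventory: 287 @ $7.15 + 337 @ $7.80 + 349 @ $10.35 = $8,292.80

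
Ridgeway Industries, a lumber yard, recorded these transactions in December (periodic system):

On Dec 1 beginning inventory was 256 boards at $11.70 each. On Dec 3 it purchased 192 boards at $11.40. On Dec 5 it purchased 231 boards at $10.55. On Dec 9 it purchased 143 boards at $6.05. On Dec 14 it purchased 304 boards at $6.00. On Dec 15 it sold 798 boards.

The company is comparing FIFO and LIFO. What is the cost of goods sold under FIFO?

FIFO COGS: 256 @ $11.70 + 192 @ $11.40 + 231 @ $10.55 + 119 @ $6.05 = $8,341.00
LIFO COGS: 304 @ $6.00 + 143 @ $6.05 + 231 @ $10.55 + 120 @ $11.40 = $6,494.20

COGS = $8,341.00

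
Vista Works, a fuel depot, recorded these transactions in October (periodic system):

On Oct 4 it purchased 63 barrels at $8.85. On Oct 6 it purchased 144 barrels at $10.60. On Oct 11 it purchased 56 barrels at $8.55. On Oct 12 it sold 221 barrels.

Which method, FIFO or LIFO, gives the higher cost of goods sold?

FIFO COGS: 63 @ $8.85 + 144 @ $10.60 + 14 @ $8.55 = $2,203.65
LIFO COGS: 56 @ $8.55 + 144 @ $10.60 + 21 @ $8.85 = $2,191.05

FIFO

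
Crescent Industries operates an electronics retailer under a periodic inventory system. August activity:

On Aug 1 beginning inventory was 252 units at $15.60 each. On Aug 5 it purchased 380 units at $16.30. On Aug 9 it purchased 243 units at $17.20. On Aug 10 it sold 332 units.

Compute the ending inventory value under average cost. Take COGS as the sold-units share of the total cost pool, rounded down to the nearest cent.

Aug 10, sell 332: 332/875 × $14,304.80 → $5,427.64
Ending inventory (cost pool remaining) = $8,877.16

Ending inventory = $8,877.16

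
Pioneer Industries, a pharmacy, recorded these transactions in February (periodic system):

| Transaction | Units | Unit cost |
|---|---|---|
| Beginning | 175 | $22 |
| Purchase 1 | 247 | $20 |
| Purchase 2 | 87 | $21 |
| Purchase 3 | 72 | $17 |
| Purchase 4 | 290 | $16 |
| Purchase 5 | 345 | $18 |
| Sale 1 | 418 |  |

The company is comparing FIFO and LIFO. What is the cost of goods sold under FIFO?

COGS = $8,710

FIFO COGS: 175 @ $22 + 243 @ $20 = $8,710
LIFO COGS: 345 @ $18 + 73 @ $16 = $7,378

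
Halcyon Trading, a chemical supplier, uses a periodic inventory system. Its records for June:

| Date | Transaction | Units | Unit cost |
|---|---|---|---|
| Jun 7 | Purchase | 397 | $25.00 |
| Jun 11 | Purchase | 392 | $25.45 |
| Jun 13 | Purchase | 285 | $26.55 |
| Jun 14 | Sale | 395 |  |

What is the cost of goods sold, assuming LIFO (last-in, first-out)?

COGS = $10,366.25

Jun 14, 395 sold [LIFO — newest first]: 285 @ $26.55 + 110 @ $25.45 = $10,366.25
Ending inventory: 397 @ $25.00 + 282 @ $25.45 = $17,101.90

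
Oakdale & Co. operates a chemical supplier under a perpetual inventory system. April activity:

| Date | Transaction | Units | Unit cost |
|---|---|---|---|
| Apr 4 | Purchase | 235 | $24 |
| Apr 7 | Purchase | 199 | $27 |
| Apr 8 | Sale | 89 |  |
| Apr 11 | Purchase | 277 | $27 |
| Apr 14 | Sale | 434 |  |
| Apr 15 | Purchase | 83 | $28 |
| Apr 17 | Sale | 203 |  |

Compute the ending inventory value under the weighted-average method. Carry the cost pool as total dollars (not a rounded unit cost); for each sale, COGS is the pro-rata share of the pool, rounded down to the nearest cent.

Ending inventory = $1,814.33

After Apr 4: 235 on hand, pool $5,640.00 (≈ $24.0000 each)
After Apr 7: 434 on hand, pool $11,013.00 (≈ $25.3756 each)
Apr 8, sell 89: 89/434 × $11,013.00 → $2,258.42
After Apr 11: 622 on hand, pool $16,233.58 (≈ $26.0990 each)
Apr 14, sell 434: 434/622 × $16,233.58 → $11,326.96
After Apr 15: 271 on hand, pool $7,230.62 (≈ $26.6813 each)
Apr 17, sell 203: 203/271 × $7,230.62 → $5,416.29
Total COGS = $2,258.42 + $11,326.96 + $5,416.29 = $19,001.67
Ending inventory (cost pool remaining) = $1,814.33
Check: goods available $20,816.00 = COGS $19,001.67 + ending $1,814.33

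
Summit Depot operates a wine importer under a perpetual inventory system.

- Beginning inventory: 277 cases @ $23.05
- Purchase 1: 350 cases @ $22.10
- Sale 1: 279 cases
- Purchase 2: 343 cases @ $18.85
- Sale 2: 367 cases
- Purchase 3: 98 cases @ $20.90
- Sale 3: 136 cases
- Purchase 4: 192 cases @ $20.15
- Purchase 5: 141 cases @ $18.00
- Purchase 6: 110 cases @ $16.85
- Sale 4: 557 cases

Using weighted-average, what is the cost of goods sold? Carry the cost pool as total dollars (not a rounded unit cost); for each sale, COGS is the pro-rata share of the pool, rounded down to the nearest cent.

COGS = $27,545.11

After Beginning: 277 on hand, pool $6,384.85 (≈ $23.0500 each)
After Purchase 1: 627 on hand, pool $14,119.85 (≈ $22.5197 each)
Sale 1, sell 279: 279/627 × $14,119.85 → $6,282.99
After Purchase 2: 691 on hand, pool $14,302.41 (≈ $20.6981 each)
Sale 2, sell 367: 367/691 × $14,302.41 → $7,596.21
After Purchase 3: 422 on hand, pool $8,754.40 (≈ $20.7450 each)
Sale 3, sell 136: 136/422 × $8,754.40 → $2,821.32
After Purchase 4: 478 on hand, pool $9,801.88 (≈ $20.5060 each)
After Purchase 5: 619 on hand, pool $12,339.88 (≈ $19.9352 each)
After Purchase 6: 729 on hand, pool $14,193.38 (≈ $19.4697 each)
Sale 4, sell 557: 557/729 × $14,193.38 → $10,844.59
Total COGS = $6,282.99 + $7,596.21 + $2,821.32 + $10,844.59 = $27,545.11
Ending inventory (cost pool remaining) = $3,348.79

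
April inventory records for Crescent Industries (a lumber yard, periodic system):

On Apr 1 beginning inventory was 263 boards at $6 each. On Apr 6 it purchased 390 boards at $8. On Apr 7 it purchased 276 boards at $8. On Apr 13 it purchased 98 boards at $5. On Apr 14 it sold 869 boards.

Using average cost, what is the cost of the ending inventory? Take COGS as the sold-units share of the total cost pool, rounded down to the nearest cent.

Apr 14, sell 869: 869/1027 × $7,396.00 → $6,258.15
Ending inventory (cost pool remaining) = $1,137.85
Check: goods available $7,396.00 = COGS $6,258.15 + ending $1,137.85

Ending inventory = $1,137.85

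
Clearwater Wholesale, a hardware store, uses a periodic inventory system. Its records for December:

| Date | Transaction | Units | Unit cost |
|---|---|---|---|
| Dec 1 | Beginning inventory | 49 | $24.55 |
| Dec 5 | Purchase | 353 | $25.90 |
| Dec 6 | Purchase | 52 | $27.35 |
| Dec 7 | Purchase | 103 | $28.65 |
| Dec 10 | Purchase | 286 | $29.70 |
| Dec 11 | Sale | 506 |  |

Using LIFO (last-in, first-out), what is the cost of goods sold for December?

Dec 11, 506 sold [LIFO — newest first]: 286 @ $29.70 + 103 @ $28.65 + 52 @ $27.35 + 65 @ $25.90 = $14,550.85
Ending inventory: 49 @ $24.55 + 288 @ $25.90 = $8,662.15
Check: goods available $23,213.00 = COGS $14,550.85 + ending $8,662.15

COGS = $14,550.85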